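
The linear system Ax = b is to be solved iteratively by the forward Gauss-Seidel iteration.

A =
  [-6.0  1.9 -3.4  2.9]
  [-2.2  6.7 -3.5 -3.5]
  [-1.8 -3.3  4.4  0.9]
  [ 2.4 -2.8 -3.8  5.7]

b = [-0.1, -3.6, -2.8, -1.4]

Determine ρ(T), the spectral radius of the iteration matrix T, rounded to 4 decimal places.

A = D + L + U where D = diag(-6, 6.7, 4.4, 5.7).
T_GS = -(D+L)⁻¹U: row 0 first, T[0,3] = -(2.9)/(-6) = +0.4833; later rows by forward substitution.
  T[0,:] = [+0.0000 +0.3167 -0.5667 +0.4833]
  T[1,:] = [+0.0000 +0.1040 +0.3363 +0.6811]
  T[2,:] = [+0.0000 +0.2075 +0.0204 +0.5040]
  T[3,:] = [+0.0000 +0.0561 +0.4174 +0.4671]
|roots of det(T-λI)|: 0.8970, 0.2391, 0.0664, 0.0000.
ρ = 0.8970; 0.8970 < 1 ⇒ converges.

0.8970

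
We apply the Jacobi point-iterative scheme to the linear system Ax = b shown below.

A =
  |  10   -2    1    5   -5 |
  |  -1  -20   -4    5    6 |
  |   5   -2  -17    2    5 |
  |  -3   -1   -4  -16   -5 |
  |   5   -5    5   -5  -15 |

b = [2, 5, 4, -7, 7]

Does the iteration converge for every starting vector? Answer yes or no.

Let D = diag(10, -20, -17, -16, -15); L, U the strict triangles.
Jacobi T = -D⁻¹(L+U): T[2,0] = -(5)/(-17) = +0.2941; T[2,2] = 0.
  T[0,:] = [+0.0000, +0.2000, -0.1000, -0.5000, +0.5000]
  T[1,:] = [-0.0500, +0.0000, -0.2000, +0.2500, +0.3000]
  T[2,:] = [+0.2941, -0.1176, +0.0000, +0.1176, +0.2941]
  T[3,:] = [-0.1875, -0.0625, -0.2500, +0.0000, -0.3125]
  T[4,:] = [+0.3333, -0.3333, +0.3333, -0.3333, +0.0000]
|eigenvalues of T|: 0.8228, 0.3819, 0.3819, 0.2584, 0.2584.
ρ = 0.8228; 0.8228 < 1: convergent.

yes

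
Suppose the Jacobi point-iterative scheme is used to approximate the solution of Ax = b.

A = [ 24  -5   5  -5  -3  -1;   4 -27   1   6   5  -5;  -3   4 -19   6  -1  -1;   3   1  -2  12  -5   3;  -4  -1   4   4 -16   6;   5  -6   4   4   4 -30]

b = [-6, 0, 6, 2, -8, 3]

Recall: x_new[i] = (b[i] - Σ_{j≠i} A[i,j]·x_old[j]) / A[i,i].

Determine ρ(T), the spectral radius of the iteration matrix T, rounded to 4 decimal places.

A = D + L + U where D = diag(24, -27, -19, 12, -16, -30).
Jacobi T = -D⁻¹(L+U): T[2,1] = -(4)/(-19) = +0.2105; T[2,2] = 0.
  T[0,:] = [+0.0000 +0.2083 -0.2083 +0.2083 +0.1250 +0.0417]
  T[1,:] = [+0.1481 +0.0000 +0.0370 +0.2222 +0.1852 -0.1852]
  T[2,:] = [-0.1579 +0.2105 +0.0000 +0.3158 -0.0526 -0.0526]
  T[3,:] = [-0.2500 -0.0833 +0.1667 +0.0000 +0.4167 -0.2500]
  T[4,:] = [-0.2500 -0.0625 +0.2500 +0.2500 +0.0000 +0.3750]
  T[5,:] = [+0.1667 -0.2000 +0.1333 +0.1333 +0.1333 +0.0000]
moduli |λ_i(T)| = 0.5157, 0.3621, 0.3621, 0.2489, 0.2489, 0.1113.
ρ = 0.5157; 0.5157 < 1 ⇒ converges.

0.5157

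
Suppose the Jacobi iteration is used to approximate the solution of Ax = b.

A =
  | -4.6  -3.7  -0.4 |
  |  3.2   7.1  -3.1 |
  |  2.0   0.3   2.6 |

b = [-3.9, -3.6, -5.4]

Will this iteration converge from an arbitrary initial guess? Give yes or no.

Split A = D + L + U, D = diag(-4.6, 7.1, 2.6).
T_J = -D⁻¹(L+U): T[0,2] = -(-0.4)/(-4.6) = -0.0870; T[0,0] = 0.
  T[0,:] = [+0.0000 -0.8043 -0.0870]
  T[1,:] = [-0.4507 +0.0000 +0.4366]
  T[2,:] = [-0.7692 -0.1154 +0.0000]
|λ(T)| sorted: 0.8350, 0.5640, 0.5640.
ρ(T) = max|λ| = 0.8350; 0.8350 < 1 ⇒ converges.

yes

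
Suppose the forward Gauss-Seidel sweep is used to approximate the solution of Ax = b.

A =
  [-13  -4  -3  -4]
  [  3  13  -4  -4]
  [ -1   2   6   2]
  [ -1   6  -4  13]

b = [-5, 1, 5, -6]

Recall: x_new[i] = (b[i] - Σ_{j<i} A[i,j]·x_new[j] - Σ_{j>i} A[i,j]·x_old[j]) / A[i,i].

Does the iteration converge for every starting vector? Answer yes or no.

yes

A = D + L + U where D = diag(-13, 13, 6, 13).
GS T = -(D+L)⁻¹U: row 0 first, T[0,3] = -(-4)/(-13) = -0.3077; later rows by forward substitution.
  T[0,:] = [+0.0000 -0.3077 -0.2308 -0.3077]
  T[1,:] = [+0.0000 +0.0710 +0.3609 +0.3787]
  T[2,:] = [+0.0000 -0.0750 -0.1588 -0.5108]
  T[3,:] = [+0.0000 -0.0795 -0.2332 -0.3556]
moduli |λ_i(T)| = 0.5158, 0.1137, 0.0414, 0.0000.
spectral radius ρ = 0.5158; 0.5158 < 1: convergent.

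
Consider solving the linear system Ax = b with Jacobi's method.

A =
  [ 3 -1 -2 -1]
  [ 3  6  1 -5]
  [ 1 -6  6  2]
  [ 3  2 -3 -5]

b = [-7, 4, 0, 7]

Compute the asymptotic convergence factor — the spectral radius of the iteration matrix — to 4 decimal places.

1.1866

Write A = D+L+U with D = diag(3, 6, 6, -5).
Jacobi T = -D⁻¹(L+U): T[0,3] = -(-1)/(3) = +0.3333; T[0,0] = 0.
  T[0,:] = [+0.0000, +0.3333, +0.6667, +0.3333]
  T[1,:] = [-0.5000, +0.0000, -0.1667, +0.8333]
  T[2,:] = [-0.1667, +1.0000, +0.0000, -0.3333]
  T[3,:] = [+0.6000, +0.4000, -0.6000, +0.0000]
|eigenvalues of T|: 1.1866, 0.8800, 0.8800, 0.6791.
ρ(T) = max|λ| = 1.1866; 1.1866 > 1: divergent.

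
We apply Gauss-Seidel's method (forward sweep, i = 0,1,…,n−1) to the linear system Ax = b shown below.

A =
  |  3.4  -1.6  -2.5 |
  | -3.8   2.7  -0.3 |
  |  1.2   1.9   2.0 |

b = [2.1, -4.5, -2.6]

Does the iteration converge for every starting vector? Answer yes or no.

A = D + L + U where D = diag(3.4, 2.7, 2).
T_GS = -(D+L)⁻¹U: row 0 first, T[0,1] = -(-1.6)/(3.4) = +0.4706; later rows by forward substitution.
  T[0,:] = [+0.0000  +0.4706  +0.7353]
  T[1,:] = [+0.0000  +0.6623  +1.1460]
  T[2,:] = [+0.0000  -0.9115  -1.5298]
eigenvalue magnitudes: 0.8297, 0.0378, 0.0000.
ρ(T) = max|λ| = 0.8297; 0.8297 < 1: convergent.

yes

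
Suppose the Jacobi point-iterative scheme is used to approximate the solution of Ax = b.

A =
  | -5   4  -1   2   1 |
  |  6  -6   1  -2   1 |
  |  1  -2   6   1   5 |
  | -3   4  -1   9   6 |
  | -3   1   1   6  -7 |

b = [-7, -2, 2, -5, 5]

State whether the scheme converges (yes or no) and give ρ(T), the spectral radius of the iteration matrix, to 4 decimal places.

Diagonal D = diag(-5, -6, 6, 9, -7); L, U strict lower/upper.
Jacobi T = -D⁻¹(L+U): T[3,2] = -(-1)/(9) = +0.1111; T[3,3] = 0.
  T[0,:] = [+0.0000  +0.8000  -0.2000  +0.4000  +0.2000]
  T[1,:] = [+1.0000  +0.0000  +0.1667  -0.3333  +0.1667]
  T[2,:] = [-0.1667  +0.3333  +0.0000  -0.1667  -0.8333]
  T[3,:] = [+0.3333  -0.4444  +0.1111  +0.0000  -0.6667]
  T[4,:] = [-0.4286  +0.1429  +0.1429  +0.8571  +0.0000]
|λ(T)| sorted: 1.1753, 0.8440, 0.8255, 0.8255, 0.2479.
ρ(T) = max|λ| = 1.1753; 1.1753 > 1, so it fails to converge.

no, ρ = 1.1753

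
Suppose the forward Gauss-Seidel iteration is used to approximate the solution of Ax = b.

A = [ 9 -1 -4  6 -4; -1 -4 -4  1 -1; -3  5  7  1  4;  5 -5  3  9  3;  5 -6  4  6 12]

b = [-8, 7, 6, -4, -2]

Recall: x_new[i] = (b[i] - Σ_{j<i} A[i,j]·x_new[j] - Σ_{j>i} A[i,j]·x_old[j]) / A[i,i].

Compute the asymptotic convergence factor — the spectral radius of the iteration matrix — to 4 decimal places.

Write A = D+L+U with D = diag(9, -4, 7, 9, 12).
Gauss-Seidel: T = -(D+L)⁻¹U, row 0 first, T[0,4] = -(-4)/(9) = +0.4444; later rows by forward substitution.
  T[0,:] = [+0.0000, +0.1111, +0.4444, -0.6667, +0.4444]
  T[1,:] = [+0.0000, -0.0278, -1.1111, +0.4167, -0.3611]
  T[2,:] = [+0.0000, +0.0675, +0.9841, -0.7262, -0.1230]
  T[3,:] = [+0.0000, -0.0996, -1.1922, +0.8439, -0.7399]
  T[4,:] = [+0.0000, -0.0328, -0.4727, +0.3062, +0.0452]
moduli |λ_i(T)| = 1.6707, 0.2485, 0.1185, 0.0448, 0.0000.
ρ(T) = max|λ| = 1.6707; 1.6707 > 1: divergent.

1.6707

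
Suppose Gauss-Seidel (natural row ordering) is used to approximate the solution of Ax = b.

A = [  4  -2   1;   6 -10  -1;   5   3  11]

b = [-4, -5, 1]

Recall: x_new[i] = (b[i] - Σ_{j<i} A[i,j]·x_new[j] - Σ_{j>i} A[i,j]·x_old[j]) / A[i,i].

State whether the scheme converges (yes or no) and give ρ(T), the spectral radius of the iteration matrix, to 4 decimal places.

Split A = D + L + U, D = diag(4, -10, 11).
T_GS = -(D+L)⁻¹U: row 0 first, T[0,1] = -(-2)/(4) = +0.5000; later rows by forward substitution.
  T[0,:] = [+0.0000 +0.5000 -0.2500]
  T[1,:] = [+0.0000 +0.3000 -0.2500]
  T[2,:] = [+0.0000 -0.3091 +0.1818]
|roots of det(T-λI)|: 0.5251, 0.0433, 0.0000.
ρ = 0.5251; 0.5251 < 1 ⇒ converges.

yes, ρ = 0.5251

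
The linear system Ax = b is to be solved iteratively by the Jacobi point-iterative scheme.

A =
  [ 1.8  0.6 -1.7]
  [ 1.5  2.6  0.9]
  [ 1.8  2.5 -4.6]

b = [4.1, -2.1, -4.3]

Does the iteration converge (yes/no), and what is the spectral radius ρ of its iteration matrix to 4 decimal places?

yes, ρ = 0.8237

A = D + L + U where D = diag(1.8, 2.6, -4.6).
Jacobi: T = -D⁻¹(L+U), T[2,1] = -(2.5)/(-4.6) = +0.5435; T[2,2] = 0.
  T[0,:] = [+0.0000  -0.3333  +0.9444]
  T[1,:] = [-0.5769  +0.0000  -0.3462]
  T[2,:] = [+0.3913  +0.5435  +0.0000]
|eigenvalues of T|: 0.8237, 0.5520, 0.5520.
ρ(T) = max|λ| = 0.8237; 0.8237 < 1 ⇒ converges.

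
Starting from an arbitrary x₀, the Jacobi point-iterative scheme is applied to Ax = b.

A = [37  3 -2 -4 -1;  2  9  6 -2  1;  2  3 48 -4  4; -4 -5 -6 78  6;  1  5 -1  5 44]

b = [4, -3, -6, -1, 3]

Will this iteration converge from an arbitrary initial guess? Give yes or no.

Write A = D+L+U with D = diag(37, 9, 48, 78, 44).
T_J = -D⁻¹(L+U): T[0,2] = -(-2)/(37) = +0.0541; T[0,0] = 0.
  T[0,:] = [+0.0000  -0.0811  +0.0541  +0.1081  +0.0270]
  T[1,:] = [-0.2222  +0.0000  -0.6667  +0.2222  -0.1111]
  T[2,:] = [-0.0417  -0.0625  +0.0000  +0.0833  -0.0833]
  T[3,:] = [+0.0513  +0.0641  +0.0769  +0.0000  -0.0769]
  T[4,:] = [-0.0227  -0.1136  +0.0227  -0.1136  +0.0000]
|eigenvalues of T|: 0.3479, 0.2215, 0.2215, 0.0970, 0.0306.
ρ(T) = max|λ| = 0.3479; 0.3479 < 1 ⇒ converges.

yes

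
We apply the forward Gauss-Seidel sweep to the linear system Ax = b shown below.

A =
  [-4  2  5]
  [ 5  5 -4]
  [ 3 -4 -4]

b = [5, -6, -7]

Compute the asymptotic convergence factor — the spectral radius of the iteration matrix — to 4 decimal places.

A = D + L + U where D = diag(-4, 5, -4).
T_GS = -(D+L)⁻¹U: row 0 first, T[0,1] = -(2)/(-4) = +0.5000; later rows by forward substitution.
  T[0,:] = [+0.0000 +0.5000 +1.2500]
  T[1,:] = [+0.0000 -0.5000 -0.4500]
  T[2,:] = [+0.0000 +0.8750 +1.3875]
|eigenvalues of T|: 1.1487, 0.2612, 0.0000.
ρ = 1.1487; 1.1487 > 1, so it fails to converge.

1.1487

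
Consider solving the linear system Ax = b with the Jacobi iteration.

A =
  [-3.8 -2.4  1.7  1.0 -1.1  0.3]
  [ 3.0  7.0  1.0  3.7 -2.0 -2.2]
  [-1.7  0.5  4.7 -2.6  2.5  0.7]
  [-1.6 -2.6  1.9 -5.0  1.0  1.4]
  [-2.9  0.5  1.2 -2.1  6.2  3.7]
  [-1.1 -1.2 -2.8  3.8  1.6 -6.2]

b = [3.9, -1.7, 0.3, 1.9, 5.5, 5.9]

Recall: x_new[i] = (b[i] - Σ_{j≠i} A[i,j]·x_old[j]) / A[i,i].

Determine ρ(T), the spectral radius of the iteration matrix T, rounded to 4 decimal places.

Diagonal D = diag(-3.8, 7, 4.7, -5, 6.2, -6.2); L, U strict lower/upper.
Jacobi: T = -D⁻¹(L+U), T[1,2] = -(1)/(7) = -0.1429; T[1,1] = 0.
  T[0,:] = [+0.0000 -0.6316 +0.4474 +0.2632 -0.2895 +0.0789]
  T[1,:] = [-0.4286 +0.0000 -0.1429 -0.5286 +0.2857 +0.3143]
  T[2,:] = [+0.3617 -0.1064 +0.0000 +0.5532 -0.5319 -0.1489]
  T[3,:] = [-0.3200 -0.5200 +0.3800 +0.0000 +0.2000 +0.2800]
  T[4,:] = [+0.4677 -0.0806 -0.1935 +0.3387 +0.0000 -0.5968]
  T[5,:] = [-0.1774 -0.1935 -0.4516 +0.6129 +0.2581 +0.0000]
|λ(T)| sorted: 1.1916, 0.7737, 0.6193, 0.6193, 0.2061, 0.0439.
ρ = 1.1916; 1.1916 > 1: divergent.

1.1916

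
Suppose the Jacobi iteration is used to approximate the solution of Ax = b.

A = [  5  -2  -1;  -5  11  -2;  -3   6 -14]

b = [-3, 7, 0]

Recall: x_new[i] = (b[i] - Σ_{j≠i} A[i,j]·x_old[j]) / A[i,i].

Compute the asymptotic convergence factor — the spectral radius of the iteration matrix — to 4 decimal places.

Split A = D + L + U, D = diag(5, 11, -14).
T_J = -D⁻¹(L+U): T[0,2] = -(-1)/(5) = +0.2000; T[0,0] = 0.
  T[0,:] = [+0.0000  +0.4000  +0.2000]
  T[1,:] = [+0.4545  +0.0000  +0.1818]
  T[2,:] = [-0.2143  +0.4286  +0.0000]
moduli |λ_i(T)| = 0.5124, 0.3976, 0.1148.
spectral radius ρ = 0.5124; 0.5124 < 1: convergent.

0.5124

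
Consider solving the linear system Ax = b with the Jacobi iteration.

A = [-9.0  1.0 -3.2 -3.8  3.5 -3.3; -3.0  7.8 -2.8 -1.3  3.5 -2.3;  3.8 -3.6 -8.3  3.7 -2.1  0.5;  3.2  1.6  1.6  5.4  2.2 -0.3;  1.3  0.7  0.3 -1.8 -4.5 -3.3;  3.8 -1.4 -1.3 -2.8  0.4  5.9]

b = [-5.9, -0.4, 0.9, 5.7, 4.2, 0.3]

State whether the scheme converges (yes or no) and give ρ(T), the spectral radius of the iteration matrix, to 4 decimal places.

no, ρ = 1.1524

Split A = D + L + U, D = diag(-9, 7.8, -8.3, 5.4, -4.5, 5.9).
Jacobi T = -D⁻¹(L+U): T[3,0] = -(3.2)/(5.4) = -0.5926; T[3,3] = 0.
  T[0,:] = [+0.0000 +0.1111 -0.3556 -0.4222 +0.3889 -0.3667]
  T[1,:] = [+0.3846 +0.0000 +0.3590 +0.1667 -0.4487 +0.2949]
  T[2,:] = [+0.4578 -0.4337 +0.0000 +0.4458 -0.2530 +0.0602]
  T[3,:] = [-0.5926 -0.2963 -0.2963 +0.0000 -0.4074 +0.0556]
  T[4,:] = [+0.2889 +0.1556 +0.0667 -0.4000 +0.0000 -0.7333]
  T[5,:] = [-0.6441 +0.2373 +0.2203 +0.4746 -0.0678 +0.0000]
moduli |λ_i(T)| = 1.1524, 0.6471, 0.6471, 0.5786, 0.5786, 0.1361.
spectral radius ρ = 1.1524; 1.1524 > 1 ⇒ diverges.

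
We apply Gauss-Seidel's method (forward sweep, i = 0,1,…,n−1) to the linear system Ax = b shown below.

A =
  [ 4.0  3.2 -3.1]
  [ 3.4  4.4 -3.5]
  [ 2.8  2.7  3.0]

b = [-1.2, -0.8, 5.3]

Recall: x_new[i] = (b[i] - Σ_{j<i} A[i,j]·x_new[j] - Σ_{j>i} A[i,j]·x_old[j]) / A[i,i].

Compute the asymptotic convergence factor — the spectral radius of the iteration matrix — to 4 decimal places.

0.9245

A = D + L + U where D = diag(4, 4.4, 3).
Gauss-Seidel: T = -(D+L)⁻¹U, row 0 first, T[0,2] = -(-3.1)/(4) = +0.7750; later rows by forward substitution.
  T[0,:] = [+0.0000, -0.8000, +0.7750]
  T[1,:] = [+0.0000, +0.6182, +0.1966]
  T[2,:] = [+0.0000, +0.1903, -0.9003]
moduli |λ_i(T)| = 0.9245, 0.6424, 0.0000.
spectral radius ρ = 0.9245; 0.9245 < 1 ⇒ converges.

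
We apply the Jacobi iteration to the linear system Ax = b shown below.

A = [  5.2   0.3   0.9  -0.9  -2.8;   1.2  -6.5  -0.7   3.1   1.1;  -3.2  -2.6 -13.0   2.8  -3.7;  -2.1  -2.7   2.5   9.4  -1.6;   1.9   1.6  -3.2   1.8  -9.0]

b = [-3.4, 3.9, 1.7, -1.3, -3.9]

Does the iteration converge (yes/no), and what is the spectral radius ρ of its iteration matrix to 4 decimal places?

yes, ρ = 0.8215

Diagonal D = diag(5.2, -6.5, -13, 9.4, -9); L, U strict lower/upper.
Jacobi: T = -D⁻¹(L+U), T[1,2] = -(-0.7)/(-6.5) = -0.1077; T[1,1] = 0.
  T[0,:] = [+0.0000 -0.0577 -0.1731 +0.1731 +0.5385]
  T[1,:] = [+0.1846 +0.0000 -0.1077 +0.4769 +0.1692]
  T[2,:] = [-0.2462 -0.2000 +0.0000 +0.2154 -0.2846]
  T[3,:] = [+0.2234 +0.2872 -0.2660 +0.0000 +0.1702]
  T[4,:] = [+0.2111 +0.1778 -0.3556 +0.2000 +0.0000]
|eigenvalues of T|: 0.8215, 0.3818, 0.3818, 0.2364, 0.0892.
ρ = 0.8215; 0.8215 < 1 ⇒ converges.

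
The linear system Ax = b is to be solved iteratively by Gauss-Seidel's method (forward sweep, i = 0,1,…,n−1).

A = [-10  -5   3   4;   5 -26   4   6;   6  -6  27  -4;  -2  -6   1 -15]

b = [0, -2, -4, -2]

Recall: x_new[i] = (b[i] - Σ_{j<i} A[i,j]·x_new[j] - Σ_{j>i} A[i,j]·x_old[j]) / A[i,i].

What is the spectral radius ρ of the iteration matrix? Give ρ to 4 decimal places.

0.3182

Split A = D + L + U, D = diag(-10, -26, 27, -15).
Gauss-Seidel: T = -(D+L)⁻¹U, row 0 first, T[0,1] = -(-5)/(-10) = -0.5000; later rows by forward substitution.
  T[0,:] = [+0.0000 -0.5000 +0.3000 +0.4000]
  T[1,:] = [+0.0000 -0.0962 +0.2115 +0.3077]
  T[2,:] = [+0.0000 +0.0897 -0.0197 +0.1276]
  T[3,:] = [+0.0000 +0.1111 -0.1259 -0.1679]
moduli |λ_i(T)| = 0.3182, 0.0885, 0.0540, 0.0000.
ρ(T) = max|λ| = 0.3182; 0.3182 < 1, so it converges for any x₀.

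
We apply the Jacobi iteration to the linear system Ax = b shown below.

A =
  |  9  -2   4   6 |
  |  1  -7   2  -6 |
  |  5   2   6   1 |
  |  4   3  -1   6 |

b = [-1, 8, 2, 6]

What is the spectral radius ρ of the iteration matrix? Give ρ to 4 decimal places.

A = D + L + U where D = diag(9, -7, 6, 6).
T_J = -D⁻¹(L+U): T[1,0] = -(1)/(-7) = +0.1429; T[1,1] = 0.
  T[0,:] = [+0.0000  +0.2222  -0.4444  -0.6667]
  T[1,:] = [+0.1429  +0.0000  +0.2857  -0.8571]
  T[2,:] = [-0.8333  -0.3333  +0.0000  -0.1667]
  T[3,:] = [-0.6667  -0.5000  +0.1667  +0.0000]
moduli |λ_i(T)| = 1.1481, 0.8682, 0.4507, 0.1708.
ρ = 1.1481; 1.1481 > 1 ⇒ diverges.

1.1481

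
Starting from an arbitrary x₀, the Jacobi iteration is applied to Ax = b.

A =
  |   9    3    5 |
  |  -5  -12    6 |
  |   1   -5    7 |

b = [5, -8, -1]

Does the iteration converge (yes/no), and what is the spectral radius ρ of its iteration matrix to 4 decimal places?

yes, ρ = 0.8879

Write A = D+L+U with D = diag(9, -12, 7).
T_J = -D⁻¹(L+U): T[1,2] = -(6)/(-12) = +0.5000; T[1,1] = 0.
  T[0,:] = [+0.0000, -0.3333, -0.5556]
  T[1,:] = [-0.4167, +0.0000, +0.5000]
  T[2,:] = [-0.1429, +0.7143, +0.0000]
|eigenvalues of T|: 0.8879, 0.4615, 0.4615.
ρ = 0.8879; 0.8879 < 1: convergent.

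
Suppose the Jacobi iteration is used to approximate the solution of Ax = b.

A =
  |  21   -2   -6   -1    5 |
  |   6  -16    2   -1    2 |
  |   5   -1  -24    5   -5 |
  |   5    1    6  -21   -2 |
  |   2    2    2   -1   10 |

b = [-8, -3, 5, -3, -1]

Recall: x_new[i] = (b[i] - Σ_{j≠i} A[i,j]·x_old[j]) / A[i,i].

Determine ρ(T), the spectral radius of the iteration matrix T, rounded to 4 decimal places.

0.5657

Write A = D+L+U with D = diag(21, -16, -24, -21, 10).
Jacobi: T = -D⁻¹(L+U), T[4,2] = -(2)/(10) = -0.2000; T[4,4] = 0.
  T[0,:] = [+0.0000 +0.0952 +0.2857 +0.0476 -0.2381]
  T[1,:] = [+0.3750 +0.0000 +0.1250 -0.0625 +0.1250]
  T[2,:] = [+0.2083 -0.0417 +0.0000 +0.2083 -0.2083]
  T[3,:] = [+0.2381 +0.0476 +0.2857 +0.0000 -0.0952]
  T[4,:] = [-0.2000 -0.2000 -0.2000 +0.1000 +0.0000]
|eigenvalues of T|: 0.5657, 0.2903, 0.1610, 0.1610, 0.0055.
ρ = 0.5657; 0.5657 < 1: convergent.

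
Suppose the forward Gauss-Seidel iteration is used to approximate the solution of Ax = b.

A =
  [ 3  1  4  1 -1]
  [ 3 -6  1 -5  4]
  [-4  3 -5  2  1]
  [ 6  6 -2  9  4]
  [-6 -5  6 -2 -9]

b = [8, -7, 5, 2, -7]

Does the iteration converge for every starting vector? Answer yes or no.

Diagonal D = diag(3, -6, -5, 9, -9); L, U strict lower/upper.
GS T = -(D+L)⁻¹U: row 0 first, T[0,4] = -(-1)/(3) = +0.3333; later rows by forward substitution.
  T[0,:] = [+0.0000 -0.3333 -1.3333 -0.3333 +0.3333]
  T[1,:] = [+0.0000 -0.1667 -0.5000 -1.0000 +0.8333]
  T[2,:] = [+0.0000 +0.1667 +0.7667 +0.0667 +0.4333]
  T[3,:] = [+0.0000 +0.3704 +1.3926 +0.9037 -1.1259]
  T[4,:] = [+0.0000 +0.3436 +1.3683 +0.6214 -0.1461]
|eigenvalues of T|: 1.2873, 0.5334, 0.5334, 0.0180, 0.0000.
spectral radius ρ = 1.2873; 1.2873 > 1, so it fails to converge.

no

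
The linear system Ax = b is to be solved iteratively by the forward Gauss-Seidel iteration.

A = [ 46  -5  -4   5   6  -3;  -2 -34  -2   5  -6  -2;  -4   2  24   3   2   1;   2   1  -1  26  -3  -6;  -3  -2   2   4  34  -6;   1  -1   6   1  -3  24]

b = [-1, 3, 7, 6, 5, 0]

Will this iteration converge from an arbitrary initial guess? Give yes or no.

yes

Split A = D + L + U, D = diag(46, -34, 24, 26, 34, 24).
T_GS = -(D+L)⁻¹U: row 0 first, T[0,4] = -(6)/(46) = -0.1304; later rows by forward substitution.
  T[0,:] = [+0.0000, +0.1087, +0.0870, -0.1087, -0.1304, +0.0652]
  T[1,:] = [+0.0000, -0.0064, -0.0639, +0.1535, -0.1688, -0.0627]
  T[2,:] = [+0.0000, +0.0186, +0.0198, -0.1559, -0.0910, -0.0256]
  T[3,:] = [+0.0000, -0.0074, -0.0035, -0.0035, +0.1284, +0.2272]
  T[4,:] = [+0.0000, +0.0090, +0.0032, +0.0090, -0.0312, +0.1533]
  T[5,:] = [+0.0000, -0.0080, -0.0107, +0.0512, +0.0119, +0.0108]
|eigenvalues of T|: 0.1539, 0.0997, 0.0997, 0.0358, 0.0124, 0.0000.
spectral radius ρ = 0.1539; 0.1539 < 1 ⇒ converges.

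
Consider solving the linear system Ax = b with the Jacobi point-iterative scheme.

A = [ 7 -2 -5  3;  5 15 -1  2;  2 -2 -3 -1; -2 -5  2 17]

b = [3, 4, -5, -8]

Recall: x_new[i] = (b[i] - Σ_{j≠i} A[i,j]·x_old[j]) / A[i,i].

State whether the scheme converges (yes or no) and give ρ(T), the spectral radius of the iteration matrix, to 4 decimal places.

yes, ρ = 0.7930

A = D + L + U where D = diag(7, 15, -3, 17).
Jacobi T = -D⁻¹(L+U): T[0,3] = -(3)/(7) = -0.4286; T[0,0] = 0.
  T[0,:] = [+0.0000 +0.2857 +0.7143 -0.4286]
  T[1,:] = [-0.3333 +0.0000 +0.0667 -0.1333]
  T[2,:] = [+0.6667 -0.6667 +0.0000 -0.3333]
  T[3,:] = [+0.1176 +0.2941 -0.1176 +0.0000]
|λ(T)| sorted: 0.7930, 0.4307, 0.4307, 0.3999.
ρ = 0.7930; 0.7930 < 1, so it converges for any x₀.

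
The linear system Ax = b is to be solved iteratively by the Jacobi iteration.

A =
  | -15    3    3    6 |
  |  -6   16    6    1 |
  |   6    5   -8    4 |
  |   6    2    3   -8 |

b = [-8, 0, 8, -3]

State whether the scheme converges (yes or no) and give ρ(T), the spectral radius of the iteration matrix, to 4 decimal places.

yes, ρ = 0.8312

Let D = diag(-15, 16, -8, -8); L, U the strict triangles.
T_J = -D⁻¹(L+U): T[3,2] = -(3)/(-8) = +0.3750; T[3,3] = 0.
  T[0,:] = [+0.0000  +0.2000  +0.2000  +0.4000]
  T[1,:] = [+0.3750  +0.0000  -0.3750  -0.0625]
  T[2,:] = [+0.7500  +0.6250  +0.0000  +0.5000]
  T[3,:] = [+0.7500  +0.2500  +0.3750  +0.0000]
moduli |λ_i(T)| = 0.8312, 0.5692, 0.2815, 0.2815.
spectral radius ρ = 0.8312; 0.8312 < 1, so it converges for any x₀.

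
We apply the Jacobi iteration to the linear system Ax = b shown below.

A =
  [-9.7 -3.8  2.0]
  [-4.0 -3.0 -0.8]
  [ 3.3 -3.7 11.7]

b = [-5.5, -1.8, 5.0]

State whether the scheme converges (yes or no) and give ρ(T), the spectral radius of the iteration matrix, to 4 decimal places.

yes, ρ = 0.7338

A = D + L + U where D = diag(-9.7, -3, 11.7).
Jacobi T = -D⁻¹(L+U): T[1,0] = -(-4)/(-3) = -1.3333; T[1,1] = 0.
  T[0,:] = [+0.0000, -0.3918, +0.2062]
  T[1,:] = [-1.3333, +0.0000, -0.2667]
  T[2,:] = [-0.2821, +0.3162, +0.0000]
eigenvalue magnitudes: 0.7338, 0.3983, 0.3983.
ρ = 0.7338; 0.7338 < 1, so it converges for any x₀.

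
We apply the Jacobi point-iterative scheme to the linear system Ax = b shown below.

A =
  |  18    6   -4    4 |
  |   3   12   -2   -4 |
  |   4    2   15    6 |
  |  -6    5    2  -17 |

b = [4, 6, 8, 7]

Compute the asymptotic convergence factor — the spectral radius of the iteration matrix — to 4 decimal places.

0.5857

Split A = D + L + U, D = diag(18, 12, 15, -17).
Jacobi T = -D⁻¹(L+U): T[2,0] = -(4)/(15) = -0.2667; T[2,2] = 0.
  T[0,:] = [+0.0000  -0.3333  +0.2222  -0.2222]
  T[1,:] = [-0.2500  +0.0000  +0.1667  +0.3333]
  T[2,:] = [-0.2667  -0.1333  +0.0000  -0.4000]
  T[3,:] = [-0.3529  +0.2941  +0.1176  +0.0000]
|roots of det(T-λI)|: 0.5857, 0.3567, 0.3567, 0.2572.
ρ(T) = max|λ| = 0.5857; 0.5857 < 1, so it converges for any x₀.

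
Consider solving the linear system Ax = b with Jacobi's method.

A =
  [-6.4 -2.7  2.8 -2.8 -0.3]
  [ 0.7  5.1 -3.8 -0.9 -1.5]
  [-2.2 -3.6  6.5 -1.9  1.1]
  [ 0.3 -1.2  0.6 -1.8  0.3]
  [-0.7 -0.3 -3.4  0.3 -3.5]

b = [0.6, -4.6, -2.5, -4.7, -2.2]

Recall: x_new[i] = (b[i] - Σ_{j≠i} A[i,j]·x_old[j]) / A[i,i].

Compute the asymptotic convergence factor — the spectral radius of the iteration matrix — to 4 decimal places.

Diagonal D = diag(-6.4, 5.1, 6.5, -1.8, -3.5); L, U strict lower/upper.
T_J = -D⁻¹(L+U): T[2,4] = -(1.1)/(6.5) = -0.1692; T[2,2] = 0.
  T[0,:] = [+0.0000, -0.4219, +0.4375, -0.4375, -0.0469]
  T[1,:] = [-0.1373, +0.0000, +0.7451, +0.1765, +0.2941]
  T[2,:] = [+0.3385, +0.5538, +0.0000, +0.2923, -0.1692]
  T[3,:] = [+0.1667, -0.6667, +0.3333, +0.0000, +0.1667]
  T[4,:] = [-0.2000, -0.0857, -0.9714, +0.0857, +0.0000]
|λ(T)| sorted: 1.1270, 0.6428, 0.5227, 0.5227, 0.0055.
ρ(T) = max|λ| = 1.1270; 1.1270 > 1 ⇒ diverges.

1.1270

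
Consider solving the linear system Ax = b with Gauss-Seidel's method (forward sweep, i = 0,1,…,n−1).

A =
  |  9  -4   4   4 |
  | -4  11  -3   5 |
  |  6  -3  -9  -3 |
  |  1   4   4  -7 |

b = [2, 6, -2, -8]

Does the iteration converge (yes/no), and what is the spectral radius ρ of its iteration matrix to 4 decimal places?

Diagonal D = diag(9, 11, -9, -7); L, U strict lower/upper.
T_GS = -(D+L)⁻¹U: row 0 first, T[0,3] = -(4)/(9) = -0.4444; later rows by forward substitution.
  T[0,:] = [+0.0000, +0.4444, -0.4444, -0.4444]
  T[1,:] = [+0.0000, +0.1616, +0.1111, -0.6162]
  T[2,:] = [+0.0000, +0.2424, -0.3333, -0.4242]
  T[3,:] = [+0.0000, +0.2944, -0.1905, -0.6580]
moduli |λ_i(T)| = 0.6350, 0.1172, 0.0776, 0.0000.
ρ(T) = max|λ| = 0.6350; 0.6350 < 1 ⇒ converges.

yes, ρ = 0.6350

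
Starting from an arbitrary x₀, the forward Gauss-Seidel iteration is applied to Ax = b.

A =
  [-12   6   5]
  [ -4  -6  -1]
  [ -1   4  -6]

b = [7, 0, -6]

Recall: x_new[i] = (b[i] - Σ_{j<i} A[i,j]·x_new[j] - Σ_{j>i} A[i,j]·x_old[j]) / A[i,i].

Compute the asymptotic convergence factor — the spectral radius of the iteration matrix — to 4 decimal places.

Diagonal D = diag(-12, -6, -6); L, U strict lower/upper.
T_GS = -(D+L)⁻¹U: row 0 first, T[0,2] = -(5)/(-12) = +0.4167; later rows by forward substitution.
  T[0,:] = [+0.0000, +0.5000, +0.4167]
  T[1,:] = [+0.0000, -0.3333, -0.4444]
  T[2,:] = [+0.0000, -0.3056, -0.3657]
moduli |λ_i(T)| = 0.7184, 0.0193, 0.0000.
spectral radius ρ = 0.7184; 0.7184 < 1 ⇒ converges.

0.7184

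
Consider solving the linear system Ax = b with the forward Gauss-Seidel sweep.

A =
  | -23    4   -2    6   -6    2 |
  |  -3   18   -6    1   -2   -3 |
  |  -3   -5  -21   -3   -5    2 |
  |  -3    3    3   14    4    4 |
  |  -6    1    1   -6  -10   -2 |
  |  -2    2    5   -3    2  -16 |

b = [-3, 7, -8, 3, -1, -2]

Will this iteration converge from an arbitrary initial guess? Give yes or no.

Write A = D+L+U with D = diag(-23, 18, -21, 14, -10, -16).
GS T = -(D+L)⁻¹U: row 0 first, T[0,3] = -(6)/(-23) = +0.2609; later rows by forward substitution.
  T[0,:] = [+0.0000  +0.1739  -0.0870  +0.2609  -0.2609  +0.0870]
  T[1,:] = [+0.0000  +0.0290  +0.3188  -0.0121  +0.0676  +0.1812]
  T[2,:] = [+0.0000  -0.0317  -0.0635  -0.1772  -0.2169  +0.0397]
  T[3,:] = [+0.0000  +0.0379  -0.0734  +0.0965  -0.3096  -0.3144]
  T[4,:] = [+0.0000  -0.1273  +0.1217  -0.2333  +0.3274  -0.0414]
  T[5,:] = [+0.0000  -0.0511  +0.0599  -0.1368  +0.0722  +0.0779]
|roots of det(T-λI)|: 0.5111, 0.2003, 0.2003, 0.1824, 0.0158, 0.0000.
ρ(T) = max|λ| = 0.5111; 0.5111 < 1 ⇒ converges.

yes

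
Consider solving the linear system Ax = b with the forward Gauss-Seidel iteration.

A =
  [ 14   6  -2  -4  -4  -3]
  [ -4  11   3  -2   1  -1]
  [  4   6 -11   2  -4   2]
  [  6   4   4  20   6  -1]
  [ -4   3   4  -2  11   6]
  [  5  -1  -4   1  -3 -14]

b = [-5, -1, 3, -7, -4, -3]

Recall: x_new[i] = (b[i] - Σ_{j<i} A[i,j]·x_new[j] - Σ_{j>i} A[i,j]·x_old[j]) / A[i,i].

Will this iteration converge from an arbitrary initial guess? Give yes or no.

yes

Diagonal D = diag(14, 11, -11, 20, 11, -14); L, U strict lower/upper.
Gauss-Seidel: T = -(D+L)⁻¹U, row 0 first, T[0,3] = -(-4)/(14) = +0.2857; later rows by forward substitution.
  T[0,:] = [+0.0000  -0.4286  +0.1429  +0.2857  +0.2857  +0.2143]
  T[1,:] = [+0.0000  -0.1558  -0.2208  +0.2857  +0.0130  +0.1688]
  T[2,:] = [+0.0000  -0.2409  -0.0685  +0.4416  -0.2527  +0.3518]
  T[3,:] = [+0.0000  +0.2079  +0.0150  -0.2312  -0.3378  -0.1184]
  T[4,:] = [+0.0000  +0.0120  +0.1398  -0.1766  +0.1308  -0.6630]
  T[5,:] = [+0.0000  -0.0608  +0.0575  -0.0232  +0.1211  +0.0976]
moduli |λ_i(T)| = 0.6170, 0.3403, 0.3403, 0.2411, 0.0721, 0.0000.
spectral radius ρ = 0.6170; 0.6170 < 1: convergent.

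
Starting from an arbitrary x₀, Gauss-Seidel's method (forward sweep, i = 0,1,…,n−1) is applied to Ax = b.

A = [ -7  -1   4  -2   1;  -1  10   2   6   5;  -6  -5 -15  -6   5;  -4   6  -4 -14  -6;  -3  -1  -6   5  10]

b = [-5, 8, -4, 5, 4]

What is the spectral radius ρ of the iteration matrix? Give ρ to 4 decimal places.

0.8261

Let D = diag(-7, 10, -15, -14, 10); L, U the strict triangles.
T_GS = -(D+L)⁻¹U: row 0 first, T[0,1] = -(-1)/(-7) = -0.1429; later rows by forward substitution.
  T[0,:] = [+0.0000, -0.1429, +0.5714, -0.2857, +0.1429]
  T[1,:] = [+0.0000, -0.0143, -0.1429, -0.6286, -0.4857]
  T[2,:] = [+0.0000, +0.0619, -0.1810, -0.0762, +0.4381]
  T[3,:] = [+0.0000, +0.0170, -0.1728, -0.1660, -0.8027]
  T[4,:] = [+0.0000, -0.0156, +0.1350, -0.1113, +0.6585]
eigenvalue magnitudes: 0.8261, 0.2680, 0.2680, 0.0248, 0.0000.
spectral radius ρ = 0.8261; 0.8261 < 1: convergent.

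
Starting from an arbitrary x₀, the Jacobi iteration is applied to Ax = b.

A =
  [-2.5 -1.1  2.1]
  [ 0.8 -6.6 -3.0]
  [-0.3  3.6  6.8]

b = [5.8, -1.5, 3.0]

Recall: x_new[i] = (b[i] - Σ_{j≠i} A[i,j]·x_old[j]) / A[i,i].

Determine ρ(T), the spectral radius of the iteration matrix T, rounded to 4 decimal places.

A = D + L + U where D = diag(-2.5, -6.6, 6.8).
T_J = -D⁻¹(L+U): T[0,1] = -(-1.1)/(-2.5) = -0.4400; T[0,0] = 0.
  T[0,:] = [+0.0000, -0.4400, +0.8400]
  T[1,:] = [+0.1212, +0.0000, -0.4545]
  T[2,:] = [+0.0441, -0.5294, +0.0000]
moduli |λ_i(T)| = 0.5531, 0.2855, 0.2855.
ρ = 0.5531; 0.5531 < 1 ⇒ converges.

0.5531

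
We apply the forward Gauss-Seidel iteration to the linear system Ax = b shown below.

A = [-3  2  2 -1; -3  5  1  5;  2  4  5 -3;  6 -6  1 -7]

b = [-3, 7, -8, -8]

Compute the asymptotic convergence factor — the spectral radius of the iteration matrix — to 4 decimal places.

Split A = D + L + U, D = diag(-3, 5, 5, -7).
GS T = -(D+L)⁻¹U: row 0 first, T[0,2] = -(2)/(-3) = +0.6667; later rows by forward substitution.
  T[0,:] = [+0.0000  +0.6667  +0.6667  -0.3333]
  T[1,:] = [+0.0000  +0.4000  +0.2000  -1.2000]
  T[2,:] = [+0.0000  -0.5867  -0.4267  +1.6933]
  T[3,:] = [+0.0000  +0.1448  +0.3390  +0.9848]
eigenvalue magnitudes: 1.2892, 0.4494, 0.1184, 0.0000.
ρ(T) = max|λ| = 1.2892; 1.2892 > 1: divergent.

1.2892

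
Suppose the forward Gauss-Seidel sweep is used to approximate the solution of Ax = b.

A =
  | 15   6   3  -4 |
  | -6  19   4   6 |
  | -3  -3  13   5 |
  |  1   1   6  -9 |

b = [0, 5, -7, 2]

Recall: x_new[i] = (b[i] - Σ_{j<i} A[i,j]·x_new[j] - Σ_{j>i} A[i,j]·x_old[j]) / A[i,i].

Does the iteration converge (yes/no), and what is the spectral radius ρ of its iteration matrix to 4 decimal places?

yes, ρ = 0.5660

Diagonal D = diag(15, 19, 13, -9); L, U strict lower/upper.
GS T = -(D+L)⁻¹U: row 0 first, T[0,2] = -(3)/(15) = -0.2000; later rows by forward substitution.
  T[0,:] = [+0.0000 -0.4000 -0.2000 +0.2667]
  T[1,:] = [+0.0000 -0.1263 -0.2737 -0.2316]
  T[2,:] = [+0.0000 -0.1215 -0.1093 -0.3765]
  T[3,:] = [+0.0000 -0.1395 -0.1255 -0.2471]
moduli |λ_i(T)| = 0.5660, 0.0797, 0.0797, 0.0000.
spectral radius ρ = 0.5660; 0.5660 < 1: convergent.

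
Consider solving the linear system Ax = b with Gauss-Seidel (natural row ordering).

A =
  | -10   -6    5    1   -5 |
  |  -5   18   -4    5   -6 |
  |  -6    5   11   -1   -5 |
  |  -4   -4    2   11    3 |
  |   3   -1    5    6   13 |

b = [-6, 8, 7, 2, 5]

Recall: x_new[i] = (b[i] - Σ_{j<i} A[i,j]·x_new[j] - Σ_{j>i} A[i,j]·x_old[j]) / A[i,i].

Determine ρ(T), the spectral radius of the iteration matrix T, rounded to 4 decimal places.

Let D = diag(-10, 18, 11, 11, 13); L, U the strict triangles.
T_GS = -(D+L)⁻¹U: row 0 first, T[0,2] = -(5)/(-10) = +0.5000; later rows by forward substitution.
  T[0,:] = [+0.0000, -0.6000, +0.5000, +0.1000, -0.5000]
  T[1,:] = [+0.0000, -0.1667, +0.3611, -0.2500, +0.1944]
  T[2,:] = [+0.0000, -0.2515, +0.1086, +0.2591, +0.0934]
  T[3,:] = [+0.0000, -0.2331, +0.2934, -0.1017, -0.4008]
  T[4,:] = [+0.0000, +0.3299, -0.2648, -0.0950, +0.2794]
eigenvalue magnitudes: 0.5919, 0.3280, 0.3280, 0.0120, 0.0000.
ρ(T) = max|λ| = 0.5919; 0.5919 < 1: convergent.

0.5919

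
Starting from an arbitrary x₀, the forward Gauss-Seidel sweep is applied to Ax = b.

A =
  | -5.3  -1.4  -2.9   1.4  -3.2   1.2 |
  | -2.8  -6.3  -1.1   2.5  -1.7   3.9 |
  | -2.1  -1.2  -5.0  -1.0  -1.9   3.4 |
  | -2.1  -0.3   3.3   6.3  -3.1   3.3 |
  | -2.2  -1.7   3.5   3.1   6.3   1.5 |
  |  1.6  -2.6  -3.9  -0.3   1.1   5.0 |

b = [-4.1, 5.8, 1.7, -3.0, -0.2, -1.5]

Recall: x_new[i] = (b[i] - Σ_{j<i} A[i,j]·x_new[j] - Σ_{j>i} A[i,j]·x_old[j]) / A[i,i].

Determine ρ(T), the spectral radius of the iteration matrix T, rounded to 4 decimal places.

A = D + L + U where D = diag(-5.3, -6.3, -5, 6.3, 6.3, 5).
Gauss-Seidel: T = -(D+L)⁻¹U, row 0 first, T[0,5] = -(1.2)/(-5.3) = +0.2264; later rows by forward substitution.
  T[0,:] = [+0.0000  -0.2642  -0.5472  +0.2642  -0.6038  +0.2264]
  T[1,:] = [+0.0000  +0.1174  +0.0686  +0.2794  -0.0015  +0.5184]
  T[2,:] = [+0.0000  +0.0828  +0.2134  -0.3780  -0.1261  +0.4605]
  T[3,:] = [+0.0000  -0.1258  -0.2909  +0.2994  +0.3568  -0.6649]
  T[4,:] = [+0.0000  -0.0446  -0.1480  +0.2303  -0.3168  +0.0522]
  T[5,:] = [+0.0000  +0.2124  +0.3923  -0.2668  +0.1852  +0.5049]
eigenvalue magnitudes: 1.2026, 0.5453, 0.2673, 0.0824, 0.0240, 0.0000.
spectral radius ρ = 1.2026; 1.2026 > 1 ⇒ diverges.

1.2026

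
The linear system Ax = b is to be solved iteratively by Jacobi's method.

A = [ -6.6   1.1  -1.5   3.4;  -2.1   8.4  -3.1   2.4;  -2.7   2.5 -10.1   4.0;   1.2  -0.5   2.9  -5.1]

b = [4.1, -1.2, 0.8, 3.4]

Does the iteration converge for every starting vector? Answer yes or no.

Diagonal D = diag(-6.6, 8.4, -10.1, -5.1); L, U strict lower/upper.
Jacobi: T = -D⁻¹(L+U), T[0,2] = -(-1.5)/(-6.6) = -0.2273; T[0,0] = 0.
  T[0,:] = [+0.0000  +0.1667  -0.2273  +0.5152]
  T[1,:] = [+0.2500  +0.0000  +0.3690  -0.2857]
  T[2,:] = [-0.2673  +0.2475  +0.0000  +0.3960]
  T[3,:] = [+0.2353  -0.0980  +0.5686  +0.0000]
|λ(T)| sorted: 0.9068, 0.4531, 0.2815, 0.1722.
ρ = 0.9068; 0.9068 < 1, so it converges for any x₀.

yes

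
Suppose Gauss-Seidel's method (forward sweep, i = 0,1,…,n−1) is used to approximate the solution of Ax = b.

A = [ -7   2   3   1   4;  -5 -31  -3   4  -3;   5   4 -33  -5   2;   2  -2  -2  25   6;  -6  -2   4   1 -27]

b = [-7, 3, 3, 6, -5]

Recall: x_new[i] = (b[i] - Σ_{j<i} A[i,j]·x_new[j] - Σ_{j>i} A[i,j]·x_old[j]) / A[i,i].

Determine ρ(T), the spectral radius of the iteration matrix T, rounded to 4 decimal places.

Split A = D + L + U, D = diag(-7, -31, -33, 25, -27).
GS T = -(D+L)⁻¹U: row 0 first, T[0,4] = -(4)/(-7) = +0.5714; later rows by forward substitution.
  T[0,:] = [+0.0000  +0.2857  +0.4286  +0.1429  +0.5714]
  T[1,:] = [+0.0000  -0.0461  -0.1659  +0.1060  -0.1889]
  T[2,:] = [+0.0000  +0.0377  +0.0448  -0.1170  +0.1243]
  T[3,:] = [+0.0000  -0.0235  -0.0440  -0.0123  -0.2909]
  T[4,:] = [+0.0000  -0.0554  -0.0779  -0.0574  -0.1053]
moduli |λ_i(T)| = 0.2186, 0.1141, 0.0946, 0.0946, 0.0000.
ρ(T) = max|λ| = 0.2186; 0.2186 < 1 ⇒ converges.

0.2186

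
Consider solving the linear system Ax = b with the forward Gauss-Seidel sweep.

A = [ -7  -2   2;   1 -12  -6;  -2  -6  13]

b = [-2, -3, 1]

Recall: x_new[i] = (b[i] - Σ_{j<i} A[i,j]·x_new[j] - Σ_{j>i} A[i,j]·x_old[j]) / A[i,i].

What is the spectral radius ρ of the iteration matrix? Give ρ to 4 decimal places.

0.2785

Let D = diag(-7, -12, 13); L, U the strict triangles.
T_GS = -(D+L)⁻¹U: row 0 first, T[0,2] = -(2)/(-7) = +0.2857; later rows by forward substitution.
  T[0,:] = [+0.0000 -0.2857 +0.2857]
  T[1,:] = [+0.0000 -0.0238 -0.4762]
  T[2,:] = [+0.0000 -0.0549 -0.1758]
|λ(T)| sorted: 0.2785, 0.0789, 0.0000.
ρ(T) = max|λ| = 0.2785; 0.2785 < 1, so it converges for any x₀.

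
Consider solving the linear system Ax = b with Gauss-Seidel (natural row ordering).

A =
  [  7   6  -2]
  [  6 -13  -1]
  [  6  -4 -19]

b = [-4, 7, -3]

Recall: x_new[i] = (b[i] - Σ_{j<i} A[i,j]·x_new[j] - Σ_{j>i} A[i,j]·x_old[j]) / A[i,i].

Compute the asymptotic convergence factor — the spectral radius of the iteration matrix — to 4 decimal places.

Diagonal D = diag(7, -13, -19); L, U strict lower/upper.
GS T = -(D+L)⁻¹U: row 0 first, T[0,2] = -(-2)/(7) = +0.2857; later rows by forward substitution.
  T[0,:] = [+0.0000  -0.8571  +0.2857]
  T[1,:] = [+0.0000  -0.3956  +0.0549]
  T[2,:] = [+0.0000  -0.1874  +0.0787]
eigenvalue magnitudes: 0.3728, 0.0559, 0.0000.
spectral radius ρ = 0.3728; 0.3728 < 1, so it converges for any x₀.

0.3728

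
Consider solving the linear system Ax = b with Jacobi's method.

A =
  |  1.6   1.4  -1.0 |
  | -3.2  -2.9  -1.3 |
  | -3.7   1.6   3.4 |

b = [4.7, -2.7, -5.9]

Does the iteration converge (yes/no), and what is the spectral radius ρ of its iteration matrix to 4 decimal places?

no, ρ = 1.5320

A = D + L + U where D = diag(1.6, -2.9, 3.4).
Jacobi: T = -D⁻¹(L+U), T[0,2] = -(-1)/(1.6) = +0.6250; T[0,0] = 0.
  T[0,:] = [+0.0000  -0.8750  +0.6250]
  T[1,:] = [-1.1034  +0.0000  -0.4483]
  T[2,:] = [+1.0882  -0.4706  +0.0000]
eigenvalue magnitudes: 1.5320, 1.0763, 0.4557.
ρ(T) = max|λ| = 1.5320; 1.5320 > 1 ⇒ diverges.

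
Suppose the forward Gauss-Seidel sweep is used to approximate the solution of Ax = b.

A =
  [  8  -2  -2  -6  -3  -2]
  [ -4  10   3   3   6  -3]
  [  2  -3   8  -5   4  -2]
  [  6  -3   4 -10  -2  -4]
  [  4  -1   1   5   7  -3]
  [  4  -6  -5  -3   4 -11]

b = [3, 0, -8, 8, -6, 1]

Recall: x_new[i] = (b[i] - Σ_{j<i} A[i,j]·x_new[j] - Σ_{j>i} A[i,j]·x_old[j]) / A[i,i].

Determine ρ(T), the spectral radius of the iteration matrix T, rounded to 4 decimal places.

Diagonal D = diag(8, 10, 8, -10, 7, -11); L, U strict lower/upper.
GS T = -(D+L)⁻¹U: row 0 first, T[0,4] = -(-3)/(8) = +0.3750; later rows by forward substitution.
  T[0,:] = [+0.0000, +0.2500, +0.2500, +0.7500, +0.3750, +0.2500]
  T[1,:] = [+0.0000, +0.1000, -0.2000, +0.0000, -0.4500, +0.4000]
  T[2,:] = [+0.0000, -0.0250, -0.1375, +0.4375, -0.7625, +0.3375]
  T[3,:] = [+0.0000, +0.1100, +0.1550, +0.6250, -0.1450, -0.2350]
  T[4,:] = [+0.0000, -0.2036, -0.2625, -0.9375, -0.0661, +0.4625]
  T[5,:] = [+0.0000, -0.0563, +0.1248, -0.4375, +0.7439, -0.0484]
|eigenvalues of T|: 1.1891, 0.9511, 0.1518, 0.1518, 0.0561, 0.0000.
ρ(T) = max|λ| = 1.1891; 1.1891 > 1: divergent.

1.1891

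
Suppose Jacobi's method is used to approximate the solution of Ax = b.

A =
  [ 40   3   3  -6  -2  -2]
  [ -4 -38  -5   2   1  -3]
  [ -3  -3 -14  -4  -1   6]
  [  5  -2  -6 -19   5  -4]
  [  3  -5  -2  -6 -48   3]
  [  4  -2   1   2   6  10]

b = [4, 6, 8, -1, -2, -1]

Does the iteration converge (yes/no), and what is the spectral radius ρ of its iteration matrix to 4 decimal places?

yes, ρ = 0.4216

Split A = D + L + U, D = diag(40, -38, -14, -19, -48, 10).
T_J = -D⁻¹(L+U): T[1,3] = -(2)/(-38) = +0.0526; T[1,1] = 0.
  T[0,:] = [+0.0000 -0.0750 -0.0750 +0.1500 +0.0500 +0.0500]
  T[1,:] = [-0.1053 +0.0000 -0.1316 +0.0526 +0.0263 -0.0789]
  T[2,:] = [-0.2143 -0.2143 +0.0000 -0.2857 -0.0714 +0.4286]
  T[3,:] = [+0.2632 -0.1053 -0.3158 +0.0000 +0.2632 -0.2105]
  T[4,:] = [+0.0625 -0.1042 -0.0417 -0.1250 +0.0000 +0.0625]
  T[5,:] = [-0.4000 +0.2000 -0.1000 -0.2000 -0.6000 +0.0000]
moduli |λ_i(T)| = 0.4216, 0.3092, 0.3092, 0.2484, 0.2484, 0.0524.
spectral radius ρ = 0.4216; 0.4216 < 1, so it converges for any x₀.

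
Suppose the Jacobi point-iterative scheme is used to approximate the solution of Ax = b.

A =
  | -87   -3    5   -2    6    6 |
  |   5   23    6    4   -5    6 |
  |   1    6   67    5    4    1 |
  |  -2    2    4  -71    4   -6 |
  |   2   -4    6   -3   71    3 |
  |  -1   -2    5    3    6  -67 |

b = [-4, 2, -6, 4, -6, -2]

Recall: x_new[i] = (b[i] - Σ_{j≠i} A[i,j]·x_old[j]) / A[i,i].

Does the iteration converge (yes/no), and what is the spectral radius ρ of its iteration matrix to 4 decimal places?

Write A = D+L+U with D = diag(-87, 23, 67, -71, 71, -67).
Jacobi: T = -D⁻¹(L+U), T[5,3] = -(3)/(-67) = +0.0448; T[5,5] = 0.
  T[0,:] = [+0.0000 -0.0345 +0.0575 -0.0230 +0.0690 +0.0690]
  T[1,:] = [-0.2174 +0.0000 -0.2609 -0.1739 +0.2174 -0.2609]
  T[2,:] = [-0.0149 -0.0896 +0.0000 -0.0746 -0.0597 -0.0149]
  T[3,:] = [-0.0282 +0.0282 +0.0563 +0.0000 +0.0563 -0.0845]
  T[4,:] = [-0.0282 +0.0563 -0.0845 +0.0423 +0.0000 -0.0423]
  T[5,:] = [-0.0149 -0.0299 +0.0746 +0.0448 +0.0896 +0.0000]
|roots of det(T-λI)|: 0.2520, 0.1456, 0.1456, 0.0917, 0.0917, 0.0168.
ρ(T) = max|λ| = 0.2520; 0.2520 < 1 ⇒ converges.

yes, ρ = 0.2520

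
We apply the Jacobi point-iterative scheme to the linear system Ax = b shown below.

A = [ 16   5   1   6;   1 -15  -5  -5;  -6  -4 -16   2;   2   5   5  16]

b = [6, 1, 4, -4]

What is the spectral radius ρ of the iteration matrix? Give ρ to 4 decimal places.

0.6307

Write A = D+L+U with D = diag(16, -15, -16, 16).
Jacobi: T = -D⁻¹(L+U), T[2,1] = -(-4)/(-16) = -0.2500; T[2,2] = 0.
  T[0,:] = [+0.0000, -0.3125, -0.0625, -0.3750]
  T[1,:] = [+0.0667, +0.0000, -0.3333, -0.3333]
  T[2,:] = [-0.3750, -0.2500, +0.0000, +0.1250]
  T[3,:] = [-0.1250, -0.3125, -0.3125, +0.0000]
|λ(T)| sorted: 0.6307, 0.3218, 0.3218, 0.2591.
spectral radius ρ = 0.6307; 0.6307 < 1 ⇒ converges.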